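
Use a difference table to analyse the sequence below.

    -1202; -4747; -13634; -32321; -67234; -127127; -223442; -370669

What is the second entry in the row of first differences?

-8887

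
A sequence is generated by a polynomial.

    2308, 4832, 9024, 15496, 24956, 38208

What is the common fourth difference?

Δ: 2524, 4192, 6472, 9460, 13252
Δ²: 1668, 2280, 2988, 3792
Δ³: 612, 708, 804
Δ⁴: 96, 96

96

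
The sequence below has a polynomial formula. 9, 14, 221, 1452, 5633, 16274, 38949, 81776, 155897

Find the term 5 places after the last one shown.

1658042

5, 207, 1231, 4181, 10641, 22675, 42827, 74121
202, 1024, 2950, 6460, 12034, 20152, 31294
822, 1926, 3510, 5574, 8118, 11142
1104, 1584, 2064, 2544, 3024
480, 480, 480, 480
Constant fifth difference = 480, so extend:
3024 + 480 = 3504;  11142 + 3504 = 14646;  31294 + 14646 = 45940;  74121 + 45940 = 120061;  155897 + 120061 = 275958
3504 + 480 = 3984;  14646 + 3984 = 18630;  45940 + 18630 = 64570;  120061 + 64570 = 184631;  275958 + 184631 = 460589
3984 + 480 = 4464;  18630 + 4464 = 23094;  64570 + 23094 = 87664;  184631 + 87664 = 272295;  460589 + 272295 = 732884
4464 + 480 = 4944;  23094 + 4944 = 28038;  87664 + 28038 = 115702;  272295 + 115702 = 387997;  732884 + 387997 = 1120881
4944 + 480 = 5424;  28038 + 5424 = 33462;  115702 + 33462 = 149164;  387997 + 149164 = 537161;  1120881 + 537161 = 1658042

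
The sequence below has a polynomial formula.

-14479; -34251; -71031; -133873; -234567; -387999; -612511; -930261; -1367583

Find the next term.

D1: -19772, -36780, -62842, -100694, -153432, -224512, -317750, -437322
D2: -17008, -26062, -37852, -52738, -71080, -93238, -119572
D3: -9054, -11790, -14886, -18342, -22158, -26334
D4: -2736, -3096, -3456, -3816, -4176
D5: -360, -360, -360, -360
The fifth differences are constant (-360).
-4176 − 360 = -4536;  -26334 − 4536 = -30870;  -119572 − 30870 = -150442;  -437322 − 150442 = -587764;  -1367583 − 587764 = -1955347

-1955347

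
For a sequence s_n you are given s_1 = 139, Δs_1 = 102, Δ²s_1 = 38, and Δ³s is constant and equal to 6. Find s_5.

799

Build the table forward from the leading diagonal:
D3: 6  6  6  6  6
D2: 38  44  50  56  62
D1: 102  140  184  234  290
s: 139  241  381  565  799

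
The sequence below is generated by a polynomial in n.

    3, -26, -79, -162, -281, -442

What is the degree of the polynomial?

-29, -53, -83, -119, -161
-24, -30, -36, -42
-6, -6, -6
The third differences are constant, so the polynomial has degree 3.

3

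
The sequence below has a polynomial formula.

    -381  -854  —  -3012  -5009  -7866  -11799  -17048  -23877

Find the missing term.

-1683

Using the last 6 terms:
D1: -1997  -2857  -3933  -5249  -6829
D2: -860  -1076  -1316  -1580
D3: -216  -240  -264
D4: -24  -24
Constant fourth difference = -24.
Extend backward: -216 + 24 = -192;  -860 + 192 = -668;  -1997 + 668 = -1329;  -3012 + 1329 = -1683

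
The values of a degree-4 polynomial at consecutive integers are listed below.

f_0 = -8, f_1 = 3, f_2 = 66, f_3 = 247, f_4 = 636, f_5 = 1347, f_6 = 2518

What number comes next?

D1: 11, 63, 181, 389, 711, 1171
D2: 52, 118, 208, 322, 460
D3: 66, 90, 114, 138
D4: 24, 24, 24
Constant fourth difference = 24, so extend:
138 + 24 = 162;  460 + 162 = 622;  1171 + 622 = 1793;  2518 + 1793 = 4311

4311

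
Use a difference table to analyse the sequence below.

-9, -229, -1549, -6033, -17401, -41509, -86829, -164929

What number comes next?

-290953

D1: -220, -1320, -4484, -11368, -24108, -45320, -78100
D2: -1100, -3164, -6884, -12740, -21212, -32780
D3: -2064, -3720, -5856, -8472, -11568
D4: -1656, -2136, -2616, -3096
D5: -480, -480, -480
The fifth differences are constant (-480).
-3096 − 480 = -3576;  -11568 − 3576 = -15144;  -32780 − 15144 = -47924;  -78100 − 47924 = -126024;  -164929 − 126024 = -290953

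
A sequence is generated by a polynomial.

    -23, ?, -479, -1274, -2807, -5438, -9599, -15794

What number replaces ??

Using the last 6 terms:
First differences: -795, -1533, -2631, -4161, -6195
Second differences: -738, -1098, -1530, -2034
Third differences: -360, -432, -504
Fourth differences: -72, -72
Constant fourth difference = -72.
Extend backward: -360 + 72 = -288;  -738 + 288 = -450;  -795 + 450 = -345;  -479 + 345 = -134

-134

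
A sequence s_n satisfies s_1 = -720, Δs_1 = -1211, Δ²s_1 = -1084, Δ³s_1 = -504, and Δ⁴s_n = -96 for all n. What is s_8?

-52961

Build the table forward from the leading diagonal:
Δ⁴: -96  -96  -96  -96  -96  -96  -96  -96
Δ³: -504  -600  -696  -792  -888  -984  -1080  -1176
Δ²: -1084  -1588  -2188  -2884  -3676  -4564  -5548  -6628
Δ: -1211  -2295  -3883  -6071  -8955  -12631  -17195  -22743
s: -720  -1931  -4226  -8109  -14180  -23135  -35766  -52961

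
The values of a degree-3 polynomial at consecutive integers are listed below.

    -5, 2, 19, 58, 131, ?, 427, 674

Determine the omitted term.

250

Using the first 5 terms:
7, 17, 39, 73
10, 22, 34
12, 12
Constant third difference = 12.
Extend forward: 34 + 12 = 46;  73 + 46 = 119;  131 + 119 = 250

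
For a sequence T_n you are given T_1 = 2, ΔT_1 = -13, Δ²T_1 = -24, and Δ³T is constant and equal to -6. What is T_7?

-556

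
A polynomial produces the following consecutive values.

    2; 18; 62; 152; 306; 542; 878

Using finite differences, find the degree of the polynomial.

First differences: 16, 44, 90, 154, 236, 336
Second differences: 28, 46, 64, 82, 100
Third differences: 18, 18, 18, 18
The third differences are constant, so the polynomial has degree 3.

3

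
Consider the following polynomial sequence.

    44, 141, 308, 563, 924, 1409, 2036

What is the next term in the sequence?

97  167  255  361  485  627
70  88  106  124  142
18  18  18  18
Third differences constant at 18.
142 + 18 = 160;  627 + 160 = 787;  2036 + 787 = 2823

2823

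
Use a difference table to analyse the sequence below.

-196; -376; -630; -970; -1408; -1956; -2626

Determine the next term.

D1: -180 , -254 , -340 , -438 , -548 , -670
D2: -74 , -86 , -98 , -110 , -122
D3: -12 , -12 , -12 , -12
The third differences are constant (-12).
-122 − 12 = -134;  -670 − 134 = -804;  -2626 − 804 = -3430

-3430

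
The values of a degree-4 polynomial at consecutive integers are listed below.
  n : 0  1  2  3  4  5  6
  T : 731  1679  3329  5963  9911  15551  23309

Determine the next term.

33659

First differences: 948, 1650, 2634, 3948, 5640, 7758
Second differences: 702, 984, 1314, 1692, 2118
Third differences: 282, 330, 378, 426
Fourth differences: 48, 48, 48
Constant fourth difference = 48, so extend:
426 + 48 = 474;  2118 + 474 = 2592;  7758 + 2592 = 10350;  23309 + 10350 = 33659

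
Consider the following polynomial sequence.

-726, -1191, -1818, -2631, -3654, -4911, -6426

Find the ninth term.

-10326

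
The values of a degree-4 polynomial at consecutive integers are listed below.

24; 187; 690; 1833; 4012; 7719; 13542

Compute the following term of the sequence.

22165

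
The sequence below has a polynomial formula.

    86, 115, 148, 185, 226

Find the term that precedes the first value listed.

61

Δ: 29, 33, 37, 41
Δ²: 4, 4, 4
The second differences are constant at 4.
Work back: 29 − 4 = 25;  86 − 25 = 61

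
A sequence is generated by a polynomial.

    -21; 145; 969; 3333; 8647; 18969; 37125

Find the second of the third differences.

D1: 166, 824, 2364, 5314, 10322, 18156
D2: 658, 1540, 2950, 5008, 7834
D3: 882, 1410, 2058, 2826
D4: 528, 648, 768
D5: 120, 120

1410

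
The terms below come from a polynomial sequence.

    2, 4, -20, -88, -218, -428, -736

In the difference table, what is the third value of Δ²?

-62

D1: 2, -24, -68, -130, -210, -308
D2: -26, -44, -62, -80, -98
D3: -18, -18, -18, -18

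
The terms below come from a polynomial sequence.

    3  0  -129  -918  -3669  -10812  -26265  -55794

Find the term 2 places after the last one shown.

-191544

First differences: -3  -129  -789  -2751  -7143  -15453  -29529
Second differences: -126  -660  -1962  -4392  -8310  -14076
Third differences: -534  -1302  -2430  -3918  -5766
Fourth differences: -768  -1128  -1488  -1848
Fifth differences: -360  -360  -360
The fifth differences are constant (-360).
-1848 − 360 = -2208;  -5766 − 2208 = -7974;  -14076 − 7974 = -22050;  -29529 − 22050 = -51579;  -55794 − 51579 = -107373
-2208 − 360 = -2568;  -7974 − 2568 = -10542;  -22050 − 10542 = -32592;  -51579 − 32592 = -84171;  -107373 − 84171 = -191544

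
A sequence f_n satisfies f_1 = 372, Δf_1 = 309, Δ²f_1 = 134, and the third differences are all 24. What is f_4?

Build the table forward from the leading diagonal:
Δ³: 24  24  24  24
Δ²: 134  158  182  206
Δ: 309  443  601  783
f: 372  681  1124  1725

1725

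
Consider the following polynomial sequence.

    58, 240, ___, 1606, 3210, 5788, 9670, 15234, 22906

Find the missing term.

694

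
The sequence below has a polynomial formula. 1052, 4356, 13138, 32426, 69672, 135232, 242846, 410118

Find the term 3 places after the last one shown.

1513962

D1: 3304  8782  19288  37246  65560  107614  167272
D2: 5478  10506  17958  28314  42054  59658
D3: 5028  7452  10356  13740  17604
D4: 2424  2904  3384  3864
D5: 480  480  480
The fifth differences are constant (480).
3864 + 480 = 4344;  17604 + 4344 = 21948;  59658 + 21948 = 81606;  167272 + 81606 = 248878;  410118 + 248878 = 658996
4344 + 480 = 4824;  21948 + 4824 = 26772;  81606 + 26772 = 108378;  248878 + 108378 = 357256;  658996 + 357256 = 1016252
4824 + 480 = 5304;  26772 + 5304 = 32076;  108378 + 32076 = 140454;  357256 + 140454 = 497710;  1016252 + 497710 = 1513962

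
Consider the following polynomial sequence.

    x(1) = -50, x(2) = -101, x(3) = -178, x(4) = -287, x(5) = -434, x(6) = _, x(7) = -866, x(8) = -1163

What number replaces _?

-625

Using the first 5 terms:
D1: -51  -77  -109  -147
D2: -26  -32  -38
D3: -6  -6
Constant third difference = -6.
Extend forward: -38 − 6 = -44;  -147 − 44 = -191;  -434 − 191 = -625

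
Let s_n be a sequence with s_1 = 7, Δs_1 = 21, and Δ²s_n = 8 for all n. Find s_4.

94

Build the table forward from the leading diagonal:
Second differences: 8, 8, 8, 8
First differences: 21, 29, 37, 45
s: 7, 28, 57, 94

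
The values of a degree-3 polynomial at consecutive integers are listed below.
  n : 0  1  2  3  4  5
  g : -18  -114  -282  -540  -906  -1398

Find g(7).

-2832

-96 , -168 , -258 , -366 , -492
-72 , -90 , -108 , -126
-18 , -18 , -18
Constant third difference = -18, so extend:
-126 − 18 = -144;  -492 − 144 = -636;  -1398 − 636 = -2034
-144 − 18 = -162;  -636 − 162 = -798;  -2034 − 798 = -2832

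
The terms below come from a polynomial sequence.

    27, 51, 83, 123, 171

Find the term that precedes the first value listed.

24, 32, 40, 48
8, 8, 8
The second differences are constant at 8.
Work back: 24 − 8 = 16;  27 − 16 = 11

11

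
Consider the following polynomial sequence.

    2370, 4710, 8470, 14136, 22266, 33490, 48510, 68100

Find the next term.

2340, 3760, 5666, 8130, 11224, 15020, 19590
1420, 1906, 2464, 3094, 3796, 4570
486, 558, 630, 702, 774
72, 72, 72, 72
Fourth differences constant at 72.
774 + 72 = 846;  4570 + 846 = 5416;  19590 + 5416 = 25006;  68100 + 25006 = 93106

93106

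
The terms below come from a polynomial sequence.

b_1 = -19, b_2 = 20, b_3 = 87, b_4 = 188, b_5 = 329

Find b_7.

755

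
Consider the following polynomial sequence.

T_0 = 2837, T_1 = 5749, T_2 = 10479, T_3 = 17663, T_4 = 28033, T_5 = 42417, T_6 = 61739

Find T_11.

2912, 4730, 7184, 10370, 14384, 19322
1818, 2454, 3186, 4014, 4938
636, 732, 828, 924
96, 96, 96
Fourth differences constant at 96.
924 + 96 = 1020;  4938 + 1020 = 5958;  19322 + 5958 = 25280;  61739 + 25280 = 87019
1020 + 96 = 1116;  5958 + 1116 = 7074;  25280 + 7074 = 32354;  87019 + 32354 = 119373
1116 + 96 = 1212;  7074 + 1212 = 8286;  32354 + 8286 = 40640;  119373 + 40640 = 160013
1212 + 96 = 1308;  8286 + 1308 = 9594;  40640 + 9594 = 50234;  160013 + 50234 = 210247
1308 + 96 = 1404;  9594 + 1404 = 10998;  50234 + 10998 = 61232;  210247 + 61232 = 271479

271479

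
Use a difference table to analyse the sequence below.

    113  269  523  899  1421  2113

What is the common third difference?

24

First differences: 156, 254, 376, 522, 692
Second differences: 98, 122, 146, 170
Third differences: 24, 24, 24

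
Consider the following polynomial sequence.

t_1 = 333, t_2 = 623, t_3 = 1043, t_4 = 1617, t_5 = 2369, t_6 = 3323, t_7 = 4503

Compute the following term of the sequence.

D1: 290, 420, 574, 752, 954, 1180
D2: 130, 154, 178, 202, 226
D3: 24, 24, 24, 24
The third differences are constant (24).
226 + 24 = 250;  1180 + 250 = 1430;  4503 + 1430 = 5933

5933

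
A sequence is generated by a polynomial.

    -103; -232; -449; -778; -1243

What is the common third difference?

D1: -129, -217, -329, -465
D2: -88, -112, -136
D3: -24, -24

-24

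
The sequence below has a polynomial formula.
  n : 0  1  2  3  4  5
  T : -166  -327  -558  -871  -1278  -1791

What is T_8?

-4086

D1: -161, -231, -313, -407, -513
D2: -70, -82, -94, -106
D3: -12, -12, -12
Constant third difference = -12, so extend:
-106 − 12 = -118;  -513 − 118 = -631;  -1791 − 631 = -2422
-118 − 12 = -130;  -631 − 130 = -761;  -2422 − 761 = -3183
-130 − 12 = -142;  -761 − 142 = -903;  -3183 − 903 = -4086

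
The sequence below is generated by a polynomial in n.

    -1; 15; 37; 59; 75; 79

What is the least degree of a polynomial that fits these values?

3

First differences: 16, 22, 22, 16, 4
Second differences: 6, 0, -6, -12
Third differences: -6, -6, -6
The third differences are constant, so the polynomial has degree 3.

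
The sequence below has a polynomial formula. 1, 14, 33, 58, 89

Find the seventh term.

169

13  19  25  31
6  6  6
Second differences constant at 6.
31 + 6 = 37;  89 + 37 = 126
37 + 6 = 43;  126 + 43 = 169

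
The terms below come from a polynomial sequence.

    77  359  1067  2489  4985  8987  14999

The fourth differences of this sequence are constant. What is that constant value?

72

D1: 282, 708, 1422, 2496, 4002, 6012
D2: 426, 714, 1074, 1506, 2010
D3: 288, 360, 432, 504
D4: 72, 72, 72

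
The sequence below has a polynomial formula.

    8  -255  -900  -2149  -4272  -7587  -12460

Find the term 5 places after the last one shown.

-76365

First differences: -263 , -645 , -1249 , -2123 , -3315 , -4873
Second differences: -382 , -604 , -874 , -1192 , -1558
Third differences: -222 , -270 , -318 , -366
Fourth differences: -48 , -48 , -48
The fourth differences are constant (-48).
-366 − 48 = -414;  -1558 − 414 = -1972;  -4873 − 1972 = -6845;  -12460 − 6845 = -19305
-414 − 48 = -462;  -1972 − 462 = -2434;  -6845 − 2434 = -9279;  -19305 − 9279 = -28584
-462 − 48 = -510;  -2434 − 510 = -2944;  -9279 − 2944 = -12223;  -28584 − 12223 = -40807
-510 − 48 = -558;  -2944 − 558 = -3502;  -12223 − 3502 = -15725;  -40807 − 15725 = -56532
-558 − 48 = -606;  -3502 − 606 = -4108;  -15725 − 4108 = -19833;  -56532 − 19833 = -76365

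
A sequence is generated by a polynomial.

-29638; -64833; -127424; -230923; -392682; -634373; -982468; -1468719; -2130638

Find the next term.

-3011977

Δ: -35195  -62591  -103499  -161759  -241691  -348095  -486251  -661919
Δ²: -27396  -40908  -58260  -79932  -106404  -138156  -175668
Δ³: -13512  -17352  -21672  -26472  -31752  -37512
Δ⁴: -3840  -4320  -4800  -5280  -5760
Δ⁵: -480  -480  -480  -480
Constant fifth difference = -480, so extend:
-5760 − 480 = -6240;  -37512 − 6240 = -43752;  -175668 − 43752 = -219420;  -661919 − 219420 = -881339;  -2130638 − 881339 = -3011977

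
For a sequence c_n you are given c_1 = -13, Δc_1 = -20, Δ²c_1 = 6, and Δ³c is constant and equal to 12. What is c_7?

197

Build the table forward from the leading diagonal:
D3: 12  12  12  12  12  12  12
D2: 6  18  30  42  54  66  78
D1: -20  -14  4  34  76  130  196
c: -13  -33  -47  -43  -9  67  197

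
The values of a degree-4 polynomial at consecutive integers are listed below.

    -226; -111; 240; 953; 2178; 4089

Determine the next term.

6884

D1: 115 , 351 , 713 , 1225 , 1911
D2: 236 , 362 , 512 , 686
D3: 126 , 150 , 174
D4: 24 , 24
Fourth differences constant at 24.
174 + 24 = 198;  686 + 198 = 884;  1911 + 884 = 2795;  4089 + 2795 = 6884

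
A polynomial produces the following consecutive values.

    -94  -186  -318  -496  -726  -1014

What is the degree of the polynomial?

3

D1: -92, -132, -178, -230, -288
D2: -40, -46, -52, -58
D3: -6, -6, -6
The third differences are constant, so the polynomial has degree 3.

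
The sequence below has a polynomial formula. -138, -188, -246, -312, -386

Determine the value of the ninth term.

-762

First differences: -50  -58  -66  -74
Second differences: -8  -8  -8
Second differences constant at -8.
-74 − 8 = -82;  -386 − 82 = -468
-82 − 8 = -90;  -468 − 90 = -558
-90 − 8 = -98;  -558 − 98 = -656
-98 − 8 = -106;  -656 − 106 = -762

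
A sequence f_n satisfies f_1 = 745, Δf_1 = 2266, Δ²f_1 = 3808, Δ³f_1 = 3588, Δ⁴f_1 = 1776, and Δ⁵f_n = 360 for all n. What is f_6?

Build the table forward from the leading diagonal:
Δ⁵: 360  360  360  360  360  360
Δ⁴: 1776  2136  2496  2856  3216  3576
Δ³: 3588  5364  7500  9996  12852  16068
Δ²: 3808  7396  12760  20260  30256  43108
Δ: 2266  6074  13470  26230  46490  76746
f: 745  3011  9085  22555  48785  95275

95275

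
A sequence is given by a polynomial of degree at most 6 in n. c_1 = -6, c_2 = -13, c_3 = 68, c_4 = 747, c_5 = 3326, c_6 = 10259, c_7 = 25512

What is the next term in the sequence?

D1: -7, 81, 679, 2579, 6933, 15253
D2: 88, 598, 1900, 4354, 8320
D3: 510, 1302, 2454, 3966
D4: 792, 1152, 1512
D5: 360, 360
Constant fifth difference = 360, so extend:
1512 + 360 = 1872;  3966 + 1872 = 5838;  8320 + 5838 = 14158;  15253 + 14158 = 29411;  25512 + 29411 = 54923

54923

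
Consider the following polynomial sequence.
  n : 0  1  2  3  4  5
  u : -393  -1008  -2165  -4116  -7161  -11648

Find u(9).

-52656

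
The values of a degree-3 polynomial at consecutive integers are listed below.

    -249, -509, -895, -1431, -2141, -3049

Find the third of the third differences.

First differences: -260, -386, -536, -710, -908
Second differences: -126, -150, -174, -198
Third differences: -24, -24, -24

-24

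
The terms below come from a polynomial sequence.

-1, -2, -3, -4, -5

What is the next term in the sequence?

-6

-1  -1  -1  -1
Constant first difference = -1, so extend:
-5 − 1 = -6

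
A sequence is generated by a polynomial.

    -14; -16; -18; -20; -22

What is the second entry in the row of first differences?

First differences: -2, -2, -2, -2

-2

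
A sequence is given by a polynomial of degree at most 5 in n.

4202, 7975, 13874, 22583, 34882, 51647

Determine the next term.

73850

Δ: 3773  5899  8709  12299  16765
Δ²: 2126  2810  3590  4466
Δ³: 684  780  876
Δ⁴: 96  96
The fourth differences are constant (96).
876 + 96 = 972;  4466 + 972 = 5438;  16765 + 5438 = 22203;  51647 + 22203 = 73850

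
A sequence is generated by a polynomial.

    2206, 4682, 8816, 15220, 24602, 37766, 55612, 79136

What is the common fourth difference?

96

First differences: 2476, 4134, 6404, 9382, 13164, 17846, 23524
Second differences: 1658, 2270, 2978, 3782, 4682, 5678
Third differences: 612, 708, 804, 900, 996
Fourth differences: 96, 96, 96, 96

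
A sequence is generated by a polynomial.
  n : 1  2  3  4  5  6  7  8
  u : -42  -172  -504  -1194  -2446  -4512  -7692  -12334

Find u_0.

-130  -332  -690  -1252  -2066  -3180  -4642
-202  -358  -562  -814  -1114  -1462
-156  -204  -252  -300  -348
-48  -48  -48  -48
The fourth differences are constant at -48.
Work back: -156 + 48 = -108;  -202 + 108 = -94;  -130 + 94 = -36;  -42 + 36 = -6

-6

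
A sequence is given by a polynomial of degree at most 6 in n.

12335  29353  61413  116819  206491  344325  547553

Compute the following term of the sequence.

First differences: 17018, 32060, 55406, 89672, 137834, 203228
Second differences: 15042, 23346, 34266, 48162, 65394
Third differences: 8304, 10920, 13896, 17232
Fourth differences: 2616, 2976, 3336
Fifth differences: 360, 360
Fifth differences constant at 360.
3336 + 360 = 3696;  17232 + 3696 = 20928;  65394 + 20928 = 86322;  203228 + 86322 = 289550;  547553 + 289550 = 837103

837103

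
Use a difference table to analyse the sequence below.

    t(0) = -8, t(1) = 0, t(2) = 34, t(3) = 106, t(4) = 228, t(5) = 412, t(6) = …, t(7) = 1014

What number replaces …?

Using the first 6 terms:
Δ: 8, 34, 72, 122, 184
Δ²: 26, 38, 50, 62
Δ³: 12, 12, 12
Constant third difference = 12.
Extend forward: 62 + 12 = 74;  184 + 74 = 258;  412 + 258 = 670

670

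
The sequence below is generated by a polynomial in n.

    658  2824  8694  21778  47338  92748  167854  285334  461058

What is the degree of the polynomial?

5

Δ: 2166, 5870, 13084, 25560, 45410, 75106, 117480, 175724
Δ²: 3704, 7214, 12476, 19850, 29696, 42374, 58244
Δ³: 3510, 5262, 7374, 9846, 12678, 15870
Δ⁴: 1752, 2112, 2472, 2832, 3192
Δ⁵: 360, 360, 360, 360
The fifth differences are constant, so the polynomial has degree 5.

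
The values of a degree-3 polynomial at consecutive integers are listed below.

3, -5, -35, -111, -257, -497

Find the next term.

-855

D1: -8, -30, -76, -146, -240
D2: -22, -46, -70, -94
D3: -24, -24, -24
The third differences are constant (-24).
-94 − 24 = -118;  -240 − 118 = -358;  -497 − 358 = -855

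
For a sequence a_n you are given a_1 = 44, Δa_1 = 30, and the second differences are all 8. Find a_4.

Build the table forward from the leading diagonal:
Δ²: 8  8  8  8
Δ: 30  38  46  54
a: 44  74  112  158

158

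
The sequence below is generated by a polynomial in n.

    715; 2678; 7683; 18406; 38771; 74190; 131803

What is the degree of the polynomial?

5

First differences: 1963, 5005, 10723, 20365, 35419, 57613
Second differences: 3042, 5718, 9642, 15054, 22194
Third differences: 2676, 3924, 5412, 7140
Fourth differences: 1248, 1488, 1728
Fifth differences: 240, 240
The fifth differences are constant, so the polynomial has degree 5.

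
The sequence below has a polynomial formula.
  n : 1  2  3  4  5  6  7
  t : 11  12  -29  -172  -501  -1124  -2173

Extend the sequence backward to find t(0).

4

1, -41, -143, -329, -623, -1049
-42, -102, -186, -294, -426
-60, -84, -108, -132
-24, -24, -24
The fourth differences are constant at -24.
Work back: -60 + 24 = -36;  -42 + 36 = -6;  1 + 6 = 7;  11 − 7 = 4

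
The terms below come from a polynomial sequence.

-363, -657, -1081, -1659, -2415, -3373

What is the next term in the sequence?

-4557

Δ: -294, -424, -578, -756, -958
Δ²: -130, -154, -178, -202
Δ³: -24, -24, -24
Constant third difference = -24, so extend:
-202 − 24 = -226;  -958 − 226 = -1184;  -3373 − 1184 = -4557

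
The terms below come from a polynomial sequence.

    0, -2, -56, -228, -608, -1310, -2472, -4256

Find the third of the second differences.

Δ: -2, -54, -172, -380, -702, -1162, -1784
Δ²: -52, -118, -208, -322, -460, -622
Δ³: -66, -90, -114, -138, -162
Δ⁴: -24, -24, -24, -24

-208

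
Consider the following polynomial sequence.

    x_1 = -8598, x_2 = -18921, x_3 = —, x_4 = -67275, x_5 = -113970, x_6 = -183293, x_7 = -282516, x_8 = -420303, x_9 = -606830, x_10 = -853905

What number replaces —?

-37208

Using the last 7 terms:
-46695  -69323  -99223  -137787  -186527  -247075
-22628  -29900  -38564  -48740  -60548
-7272  -8664  -10176  -11808
-1392  -1512  -1632
-120  -120
Constant fifth difference = -120.
Extend backward: -1392 + 120 = -1272;  -7272 + 1272 = -6000;  -22628 + 6000 = -16628;  -46695 + 16628 = -30067;  -67275 + 30067 = -37208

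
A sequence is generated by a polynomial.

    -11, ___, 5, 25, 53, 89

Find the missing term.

-7

Using the last 4 terms:
Δ: 20  28  36
Δ²: 8  8
Constant second difference = 8.
Extend backward: 20 − 8 = 12;  5 − 12 = -7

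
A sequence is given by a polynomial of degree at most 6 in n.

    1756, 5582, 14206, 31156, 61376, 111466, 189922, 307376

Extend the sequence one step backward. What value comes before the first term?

376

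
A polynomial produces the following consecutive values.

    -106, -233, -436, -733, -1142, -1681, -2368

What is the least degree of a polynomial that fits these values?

D1: -127, -203, -297, -409, -539, -687
D2: -76, -94, -112, -130, -148
D3: -18, -18, -18, -18
The third differences are constant, so the polynomial has degree 3.

3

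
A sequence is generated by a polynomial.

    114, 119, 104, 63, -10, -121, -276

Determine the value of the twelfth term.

-1921

First differences: 5 , -15 , -41 , -73 , -111 , -155
Second differences: -20 , -26 , -32 , -38 , -44
Third differences: -6 , -6 , -6 , -6
The third differences are constant (-6).
-44 − 6 = -50;  -155 − 50 = -205;  -276 − 205 = -481
-50 − 6 = -56;  -205 − 56 = -261;  -481 − 261 = -742
-56 − 6 = -62;  -261 − 62 = -323;  -742 − 323 = -1065
-62 − 6 = -68;  -323 − 68 = -391;  -1065 − 391 = -1456
-68 − 6 = -74;  -391 − 74 = -465;  -1456 − 465 = -1921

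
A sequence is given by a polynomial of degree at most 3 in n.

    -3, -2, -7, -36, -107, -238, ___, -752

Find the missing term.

Using the first 6 terms:
D1: 1  -5  -29  -71  -131
D2: -6  -24  -42  -60
D3: -18  -18  -18
Constant third difference = -18.
Extend forward: -60 − 18 = -78;  -131 − 78 = -209;  -238 − 209 = -447

-447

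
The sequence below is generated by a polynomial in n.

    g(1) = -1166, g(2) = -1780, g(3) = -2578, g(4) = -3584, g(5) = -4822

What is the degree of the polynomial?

-614, -798, -1006, -1238
-184, -208, -232
-24, -24
The third differences are constant, so the polynomial has degree 3.

3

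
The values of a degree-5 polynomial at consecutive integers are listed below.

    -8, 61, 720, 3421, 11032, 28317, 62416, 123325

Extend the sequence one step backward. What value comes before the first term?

-3

69  659  2701  7611  17285  34099  60909
590  2042  4910  9674  16814  26810
1452  2868  4764  7140  9996
1416  1896  2376  2856
480  480  480
The fifth differences are constant at 480.
Work back: 1416 − 480 = 936;  1452 − 936 = 516;  590 − 516 = 74;  69 − 74 = -5;  -8 + 5 = -3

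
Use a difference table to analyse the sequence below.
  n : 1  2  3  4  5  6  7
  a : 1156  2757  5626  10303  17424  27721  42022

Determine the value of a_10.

1601, 2869, 4677, 7121, 10297, 14301
1268, 1808, 2444, 3176, 4004
540, 636, 732, 828
96, 96, 96
The fourth differences are constant (96).
828 + 96 = 924;  4004 + 924 = 4928;  14301 + 4928 = 19229;  42022 + 19229 = 61251
924 + 96 = 1020;  4928 + 1020 = 5948;  19229 + 5948 = 25177;  61251 + 25177 = 86428
1020 + 96 = 1116;  5948 + 1116 = 7064;  25177 + 7064 = 32241;  86428 + 32241 = 118669

118669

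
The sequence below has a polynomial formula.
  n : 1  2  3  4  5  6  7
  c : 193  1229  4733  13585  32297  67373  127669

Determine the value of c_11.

First differences: 1036, 3504, 8852, 18712, 35076, 60296
Second differences: 2468, 5348, 9860, 16364, 25220
Third differences: 2880, 4512, 6504, 8856
Fourth differences: 1632, 1992, 2352
Fifth differences: 360, 360
The fifth differences are constant (360).
2352 + 360 = 2712;  8856 + 2712 = 11568;  25220 + 11568 = 36788;  60296 + 36788 = 97084;  127669 + 97084 = 224753
2712 + 360 = 3072;  11568 + 3072 = 14640;  36788 + 14640 = 51428;  97084 + 51428 = 148512;  224753 + 148512 = 373265
3072 + 360 = 3432;  14640 + 3432 = 18072;  51428 + 18072 = 69500;  148512 + 69500 = 218012;  373265 + 218012 = 591277
3432 + 360 = 3792;  18072 + 3792 = 21864;  69500 + 21864 = 91364;  218012 + 91364 = 309376;  591277 + 309376 = 900653

900653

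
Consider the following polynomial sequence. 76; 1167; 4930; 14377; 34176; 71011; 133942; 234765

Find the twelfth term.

1091  3763  9447  19799  36835  62931  100823
2672  5684  10352  17036  26096  37892
3012  4668  6684  9060  11796
1656  2016  2376  2736
360  360  360
Fifth differences constant at 360.
2736 + 360 = 3096;  11796 + 3096 = 14892;  37892 + 14892 = 52784;  100823 + 52784 = 153607;  234765 + 153607 = 388372
3096 + 360 = 3456;  14892 + 3456 = 18348;  52784 + 18348 = 71132;  153607 + 71132 = 224739;  388372 + 224739 = 613111
3456 + 360 = 3816;  18348 + 3816 = 22164;  71132 + 22164 = 93296;  224739 + 93296 = 318035;  613111 + 318035 = 931146
3816 + 360 = 4176;  22164 + 4176 = 26340;  93296 + 26340 = 119636;  318035 + 119636 = 437671;  931146 + 437671 = 1368817

1368817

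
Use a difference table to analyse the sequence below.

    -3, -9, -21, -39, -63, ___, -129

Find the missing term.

-93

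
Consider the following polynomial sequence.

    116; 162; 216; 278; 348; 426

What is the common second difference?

8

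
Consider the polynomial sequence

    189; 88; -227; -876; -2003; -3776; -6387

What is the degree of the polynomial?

4

D1: -101, -315, -649, -1127, -1773, -2611
D2: -214, -334, -478, -646, -838
D3: -120, -144, -168, -192
D4: -24, -24, -24
The fourth differences are constant, so the polynomial has degree 4.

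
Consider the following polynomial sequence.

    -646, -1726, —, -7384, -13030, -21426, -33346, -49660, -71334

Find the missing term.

-3810

Using the last 6 terms:
D1: -5646  -8396  -11920  -16314  -21674
D2: -2750  -3524  -4394  -5360
D3: -774  -870  -966
D4: -96  -96
Constant fourth difference = -96.
Extend backward: -774 + 96 = -678;  -2750 + 678 = -2072;  -5646 + 2072 = -3574;  -7384 + 3574 = -3810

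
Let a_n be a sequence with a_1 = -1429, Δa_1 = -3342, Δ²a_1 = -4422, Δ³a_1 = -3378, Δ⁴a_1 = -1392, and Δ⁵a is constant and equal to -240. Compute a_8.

Build the table forward from the leading diagonal:
D5: -240, -240, -240, -240, -240, -240, -240, -240
D4: -1392, -1632, -1872, -2112, -2352, -2592, -2832, -3072
D3: -3378, -4770, -6402, -8274, -10386, -12738, -15330, -18162
D2: -4422, -7800, -12570, -18972, -27246, -37632, -50370, -65700
D1: -3342, -7764, -15564, -28134, -47106, -74352, -111984, -162354
a: -1429, -4771, -12535, -28099, -56233, -103339, -177691, -289675

-289675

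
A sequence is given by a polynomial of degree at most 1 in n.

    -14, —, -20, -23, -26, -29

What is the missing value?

-17

Using the last 4 terms:
Δ: -3  -3  -3
Constant first difference = -3.
Extend backward: -20 + 3 = -17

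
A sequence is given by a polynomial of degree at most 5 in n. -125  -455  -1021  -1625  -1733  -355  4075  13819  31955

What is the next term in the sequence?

62497

-330, -566, -604, -108, 1378, 4430, 9744, 18136
-236, -38, 496, 1486, 3052, 5314, 8392
198, 534, 990, 1566, 2262, 3078
336, 456, 576, 696, 816
120, 120, 120, 120
The fifth differences are constant (120).
816 + 120 = 936;  3078 + 936 = 4014;  8392 + 4014 = 12406;  18136 + 12406 = 30542;  31955 + 30542 = 62497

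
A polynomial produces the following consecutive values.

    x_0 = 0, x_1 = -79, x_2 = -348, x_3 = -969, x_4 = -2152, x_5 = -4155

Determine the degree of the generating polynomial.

4

-79, -269, -621, -1183, -2003
-190, -352, -562, -820
-162, -210, -258
-48, -48
The fourth differences are constant, so the polynomial has degree 4.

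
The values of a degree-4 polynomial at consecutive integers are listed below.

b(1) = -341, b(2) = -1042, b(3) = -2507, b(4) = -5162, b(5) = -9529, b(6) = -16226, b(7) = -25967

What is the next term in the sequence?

-39562

First differences: -701, -1465, -2655, -4367, -6697, -9741
Second differences: -764, -1190, -1712, -2330, -3044
Third differences: -426, -522, -618, -714
Fourth differences: -96, -96, -96
Constant fourth difference = -96, so extend:
-714 − 96 = -810;  -3044 − 810 = -3854;  -9741 − 3854 = -13595;  -25967 − 13595 = -39562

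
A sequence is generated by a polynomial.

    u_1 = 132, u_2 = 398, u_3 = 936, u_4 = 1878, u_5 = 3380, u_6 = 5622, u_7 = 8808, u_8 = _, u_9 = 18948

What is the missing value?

13166

Using the first 7 terms:
First differences: 266  538  942  1502  2242  3186
Second differences: 272  404  560  740  944
Third differences: 132  156  180  204
Fourth differences: 24  24  24
Constant fourth difference = 24.
Extend forward: 204 + 24 = 228;  944 + 228 = 1172;  3186 + 1172 = 4358;  8808 + 4358 = 13166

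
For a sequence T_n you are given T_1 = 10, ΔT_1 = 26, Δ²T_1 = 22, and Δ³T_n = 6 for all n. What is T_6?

Build the table forward from the leading diagonal:
Δ³: 6, 6, 6, 6, 6, 6
Δ²: 22, 28, 34, 40, 46, 52
Δ: 26, 48, 76, 110, 150, 196
T: 10, 36, 84, 160, 270, 420

420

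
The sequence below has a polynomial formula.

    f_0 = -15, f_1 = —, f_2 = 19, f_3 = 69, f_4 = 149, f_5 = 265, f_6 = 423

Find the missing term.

-7

Using the last 5 terms:
Δ: 50, 80, 116, 158
Δ²: 30, 36, 42
Δ³: 6, 6
Constant third difference = 6.
Extend backward: 30 − 6 = 24;  50 − 24 = 26;  19 − 26 = -7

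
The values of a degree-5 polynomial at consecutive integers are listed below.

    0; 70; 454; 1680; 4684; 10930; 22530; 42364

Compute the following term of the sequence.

74200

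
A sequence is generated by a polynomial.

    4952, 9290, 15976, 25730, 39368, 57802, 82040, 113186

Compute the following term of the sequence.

D1: 4338  6686  9754  13638  18434  24238  31146
D2: 2348  3068  3884  4796  5804  6908
D3: 720  816  912  1008  1104
D4: 96  96  96  96
Fourth differences constant at 96.
1104 + 96 = 1200;  6908 + 1200 = 8108;  31146 + 8108 = 39254;  113186 + 39254 = 152440

152440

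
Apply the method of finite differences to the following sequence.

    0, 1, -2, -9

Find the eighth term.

1, -3, -7
-4, -4
Constant second difference = -4, so extend:
-7 − 4 = -11;  -9 − 11 = -20
-11 − 4 = -15;  -20 − 15 = -35
-15 − 4 = -19;  -35 − 19 = -54
-19 − 4 = -23;  -54 − 23 = -77

-77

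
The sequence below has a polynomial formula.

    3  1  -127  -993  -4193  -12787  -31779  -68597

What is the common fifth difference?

-480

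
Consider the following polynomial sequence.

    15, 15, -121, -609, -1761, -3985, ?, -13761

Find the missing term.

Using the first 6 terms:
First differences: 0  -136  -488  -1152  -2224
Second differences: -136  -352  -664  -1072
Third differences: -216  -312  -408
Fourth differences: -96  -96
Constant fourth difference = -96.
Extend forward: -408 − 96 = -504;  -1072 − 504 = -1576;  -2224 − 1576 = -3800;  -3985 − 3800 = -7785

-7785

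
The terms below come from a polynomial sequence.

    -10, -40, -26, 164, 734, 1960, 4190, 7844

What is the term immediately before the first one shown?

First differences: -30  14  190  570  1226  2230  3654
Second differences: 44  176  380  656  1004  1424
Third differences: 132  204  276  348  420
Fourth differences: 72  72  72  72
The fourth differences are constant at 72.
Work back: 132 − 72 = 60;  44 − 60 = -16;  -30 + 16 = -14;  -10 + 14 = 4

4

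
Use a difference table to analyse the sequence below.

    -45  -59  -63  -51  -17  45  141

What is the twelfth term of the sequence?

D1: -14, -4, 12, 34, 62, 96
D2: 10, 16, 22, 28, 34
D3: 6, 6, 6, 6
The third differences are constant (6).
34 + 6 = 40;  96 + 40 = 136;  141 + 136 = 277
40 + 6 = 46;  136 + 46 = 182;  277 + 182 = 459
46 + 6 = 52;  182 + 52 = 234;  459 + 234 = 693
52 + 6 = 58;  234 + 58 = 292;  693 + 292 = 985
58 + 6 = 64;  292 + 64 = 356;  985 + 356 = 1341

1341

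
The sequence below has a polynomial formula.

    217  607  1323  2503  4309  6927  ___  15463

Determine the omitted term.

10567

Using the first 6 terms:
Δ: 390, 716, 1180, 1806, 2618
Δ²: 326, 464, 626, 812
Δ³: 138, 162, 186
Δ⁴: 24, 24
Constant fourth difference = 24.
Extend forward: 186 + 24 = 210;  812 + 210 = 1022;  2618 + 1022 = 3640;  6927 + 3640 = 10567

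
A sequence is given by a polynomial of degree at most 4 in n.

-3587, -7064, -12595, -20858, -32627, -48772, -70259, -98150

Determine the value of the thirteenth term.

-377555

D1: -3477  -5531  -8263  -11769  -16145  -21487  -27891
D2: -2054  -2732  -3506  -4376  -5342  -6404
D3: -678  -774  -870  -966  -1062
D4: -96  -96  -96  -96
Fourth differences constant at -96.
-1062 − 96 = -1158;  -6404 − 1158 = -7562;  -27891 − 7562 = -35453;  -98150 − 35453 = -133603
-1158 − 96 = -1254;  -7562 − 1254 = -8816;  -35453 − 8816 = -44269;  -133603 − 44269 = -177872
-1254 − 96 = -1350;  -8816 − 1350 = -10166;  -44269 − 10166 = -54435;  -177872 − 54435 = -232307
-1350 − 96 = -1446;  -10166 − 1446 = -11612;  -54435 − 11612 = -66047;  -232307 − 66047 = -298354
-1446 − 96 = -1542;  -11612 − 1542 = -13154;  -66047 − 13154 = -79201;  -298354 − 79201 = -377555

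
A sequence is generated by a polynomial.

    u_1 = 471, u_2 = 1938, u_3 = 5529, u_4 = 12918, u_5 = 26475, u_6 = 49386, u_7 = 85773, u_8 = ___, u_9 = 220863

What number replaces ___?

140814

Using the first 7 terms:
D1: 1467, 3591, 7389, 13557, 22911, 36387
D2: 2124, 3798, 6168, 9354, 13476
D3: 1674, 2370, 3186, 4122
D4: 696, 816, 936
D5: 120, 120
Constant fifth difference = 120.
Extend forward: 936 + 120 = 1056;  4122 + 1056 = 5178;  13476 + 5178 = 18654;  36387 + 18654 = 55041;  85773 + 55041 = 140814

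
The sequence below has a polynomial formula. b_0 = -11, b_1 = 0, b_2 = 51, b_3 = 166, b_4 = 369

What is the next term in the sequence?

11  51  115  203
40  64  88
24  24
Constant third difference = 24, so extend:
88 + 24 = 112;  203 + 112 = 315;  369 + 315 = 684

684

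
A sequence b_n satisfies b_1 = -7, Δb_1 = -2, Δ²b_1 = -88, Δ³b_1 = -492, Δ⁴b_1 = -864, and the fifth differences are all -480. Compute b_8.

Build the table forward from the leading diagonal:
Δ⁵: -480, -480, -480, -480, -480, -480, -480, -480
Δ⁴: -864, -1344, -1824, -2304, -2784, -3264, -3744, -4224
Δ³: -492, -1356, -2700, -4524, -6828, -9612, -12876, -16620
Δ²: -88, -580, -1936, -4636, -9160, -15988, -25600, -38476
Δ: -2, -90, -670, -2606, -7242, -16402, -32390, -57990
b: -7, -9, -99, -769, -3375, -10617, -27019, -59409

-59409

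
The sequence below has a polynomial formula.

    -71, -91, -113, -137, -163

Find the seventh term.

Δ: -20, -22, -24, -26
Δ²: -2, -2, -2
Constant second difference = -2, so extend:
-26 − 2 = -28;  -163 − 28 = -191
-28 − 2 = -30;  -191 − 30 = -221

-221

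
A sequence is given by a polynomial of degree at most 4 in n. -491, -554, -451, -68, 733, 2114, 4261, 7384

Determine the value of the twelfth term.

34676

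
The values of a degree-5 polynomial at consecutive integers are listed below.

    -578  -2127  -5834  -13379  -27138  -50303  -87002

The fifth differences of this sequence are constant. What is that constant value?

-120

D1: -1549, -3707, -7545, -13759, -23165, -36699
D2: -2158, -3838, -6214, -9406, -13534
D3: -1680, -2376, -3192, -4128
D4: -696, -816, -936
D5: -120, -120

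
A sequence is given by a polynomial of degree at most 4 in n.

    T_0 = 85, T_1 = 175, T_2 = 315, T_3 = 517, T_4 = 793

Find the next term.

First differences: 90, 140, 202, 276
Second differences: 50, 62, 74
Third differences: 12, 12
The third differences are constant (12).
74 + 12 = 86;  276 + 86 = 362;  793 + 362 = 1155

1155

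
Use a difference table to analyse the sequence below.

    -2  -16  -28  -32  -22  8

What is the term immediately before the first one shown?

8

D1: -14, -12, -4, 10, 30
D2: 2, 8, 14, 20
D3: 6, 6, 6
The third differences are constant at 6.
Work back: 2 − 6 = -4;  -14 + 4 = -10;  -2 + 10 = 8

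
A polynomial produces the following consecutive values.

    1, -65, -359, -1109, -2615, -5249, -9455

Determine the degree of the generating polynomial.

D1: -66, -294, -750, -1506, -2634, -4206
D2: -228, -456, -756, -1128, -1572
D3: -228, -300, -372, -444
D4: -72, -72, -72
The fourth differences are constant, so the polynomial has degree 4.

4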